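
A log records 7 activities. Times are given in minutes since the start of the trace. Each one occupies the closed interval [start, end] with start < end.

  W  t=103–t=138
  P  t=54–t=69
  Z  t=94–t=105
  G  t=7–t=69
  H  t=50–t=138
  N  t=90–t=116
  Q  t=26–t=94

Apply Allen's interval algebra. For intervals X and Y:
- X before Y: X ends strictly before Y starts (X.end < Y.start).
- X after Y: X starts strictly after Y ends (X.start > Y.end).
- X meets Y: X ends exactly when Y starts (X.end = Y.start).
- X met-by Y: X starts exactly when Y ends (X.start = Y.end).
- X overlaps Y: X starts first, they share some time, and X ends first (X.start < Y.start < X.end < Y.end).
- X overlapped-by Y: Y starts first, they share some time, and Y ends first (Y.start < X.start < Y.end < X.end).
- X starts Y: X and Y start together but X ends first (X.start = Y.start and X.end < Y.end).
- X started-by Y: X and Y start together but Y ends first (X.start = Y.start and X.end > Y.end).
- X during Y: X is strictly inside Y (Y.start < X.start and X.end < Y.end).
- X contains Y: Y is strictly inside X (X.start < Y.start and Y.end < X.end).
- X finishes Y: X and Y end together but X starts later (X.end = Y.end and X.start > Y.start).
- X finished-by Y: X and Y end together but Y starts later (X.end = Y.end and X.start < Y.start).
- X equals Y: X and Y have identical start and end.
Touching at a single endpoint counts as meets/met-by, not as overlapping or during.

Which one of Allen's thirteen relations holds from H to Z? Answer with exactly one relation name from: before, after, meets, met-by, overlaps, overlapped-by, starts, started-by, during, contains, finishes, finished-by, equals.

contains

H = [t=50, t=138]; Z = [t=94, t=105].
Compare endpoints: H.start < Z.start, H.start < Z.end, H.end > Z.start, H.end > Z.end.
That pattern is 'contains'.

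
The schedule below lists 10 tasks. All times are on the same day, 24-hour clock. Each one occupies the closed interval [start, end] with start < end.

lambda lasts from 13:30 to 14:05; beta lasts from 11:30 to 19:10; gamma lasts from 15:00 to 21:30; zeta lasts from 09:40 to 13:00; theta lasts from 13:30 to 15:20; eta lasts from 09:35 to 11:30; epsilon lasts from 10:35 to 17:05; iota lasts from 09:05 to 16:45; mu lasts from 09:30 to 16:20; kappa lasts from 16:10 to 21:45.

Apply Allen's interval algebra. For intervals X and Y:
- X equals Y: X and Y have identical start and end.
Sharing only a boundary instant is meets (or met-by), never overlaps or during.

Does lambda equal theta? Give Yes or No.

lambda = [13:30, 14:05], theta = [13:30, 15:20].
Actual relation of lambda to theta: starts.
Asked whether 'equals' holds → No.

No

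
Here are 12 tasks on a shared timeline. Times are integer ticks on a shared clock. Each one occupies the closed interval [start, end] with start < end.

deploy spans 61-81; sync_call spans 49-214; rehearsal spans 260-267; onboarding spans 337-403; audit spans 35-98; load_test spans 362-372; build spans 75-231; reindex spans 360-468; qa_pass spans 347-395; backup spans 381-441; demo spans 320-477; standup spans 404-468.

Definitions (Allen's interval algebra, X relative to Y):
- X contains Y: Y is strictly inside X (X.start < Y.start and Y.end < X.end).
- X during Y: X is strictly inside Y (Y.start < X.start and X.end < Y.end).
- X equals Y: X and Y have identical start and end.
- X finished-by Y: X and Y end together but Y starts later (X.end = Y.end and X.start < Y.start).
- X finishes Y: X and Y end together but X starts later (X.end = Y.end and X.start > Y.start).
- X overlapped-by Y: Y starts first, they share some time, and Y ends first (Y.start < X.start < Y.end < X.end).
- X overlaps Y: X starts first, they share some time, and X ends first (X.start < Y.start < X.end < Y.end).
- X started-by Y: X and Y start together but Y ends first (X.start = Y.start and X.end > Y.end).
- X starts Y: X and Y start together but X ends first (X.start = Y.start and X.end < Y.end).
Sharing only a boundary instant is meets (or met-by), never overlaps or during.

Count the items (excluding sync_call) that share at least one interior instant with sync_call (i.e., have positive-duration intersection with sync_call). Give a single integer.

Target sync_call = [49, 214].
audit [35, 98] → overlaps → counts.
backup [381, 441] → after → no.
build [75, 231] → overlapped-by → counts.
demo [320, 477] → after → no.
deploy [61, 81] → during → counts.
load_test [362, 372] → after → no.
onboarding [337, 403] → after → no.
qa_pass [347, 395] → after → no.
rehearsal [260, 267] → after → no.
reindex [360, 468] → after → no.
standup [404, 468] → after → no.
Total: 3.

3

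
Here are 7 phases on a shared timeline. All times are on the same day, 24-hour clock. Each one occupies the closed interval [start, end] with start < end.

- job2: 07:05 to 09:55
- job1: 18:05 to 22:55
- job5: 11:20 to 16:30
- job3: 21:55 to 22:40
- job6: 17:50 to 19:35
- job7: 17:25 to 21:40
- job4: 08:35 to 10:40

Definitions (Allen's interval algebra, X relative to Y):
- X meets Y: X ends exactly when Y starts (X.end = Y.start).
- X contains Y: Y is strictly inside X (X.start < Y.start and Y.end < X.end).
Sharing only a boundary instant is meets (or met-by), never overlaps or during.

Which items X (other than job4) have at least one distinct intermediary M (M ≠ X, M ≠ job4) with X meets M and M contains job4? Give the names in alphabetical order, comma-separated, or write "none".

Target job4 = [08:35, 10:40].
Intermediaries M with M contains job4: none.
Union: none.

none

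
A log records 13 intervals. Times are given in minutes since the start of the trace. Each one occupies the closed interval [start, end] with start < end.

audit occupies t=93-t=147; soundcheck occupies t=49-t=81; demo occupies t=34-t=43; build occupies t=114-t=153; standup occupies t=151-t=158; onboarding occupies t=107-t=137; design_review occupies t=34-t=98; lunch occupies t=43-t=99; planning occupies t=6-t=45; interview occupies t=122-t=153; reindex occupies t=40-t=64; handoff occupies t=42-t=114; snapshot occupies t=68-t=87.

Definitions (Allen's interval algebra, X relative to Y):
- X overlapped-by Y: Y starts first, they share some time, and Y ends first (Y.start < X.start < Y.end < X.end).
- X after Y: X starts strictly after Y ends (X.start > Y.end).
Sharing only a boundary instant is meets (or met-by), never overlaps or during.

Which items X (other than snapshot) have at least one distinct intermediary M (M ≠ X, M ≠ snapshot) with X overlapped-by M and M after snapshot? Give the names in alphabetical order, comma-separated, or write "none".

Target snapshot = [t=68, t=87].
Intermediaries M with M after snapshot: audit, build, interview, onboarding, standup.
Via audit — items with X overlapped-by audit: build, interview.
Via build — items with X overlapped-by build: standup.
Via interview — items with X overlapped-by interview: standup.
Via onboarding — items with X overlapped-by onboarding: build, interview.
Via standup — items with X overlapped-by standup: none.
Union: build, interview, standup.

build, interview, standup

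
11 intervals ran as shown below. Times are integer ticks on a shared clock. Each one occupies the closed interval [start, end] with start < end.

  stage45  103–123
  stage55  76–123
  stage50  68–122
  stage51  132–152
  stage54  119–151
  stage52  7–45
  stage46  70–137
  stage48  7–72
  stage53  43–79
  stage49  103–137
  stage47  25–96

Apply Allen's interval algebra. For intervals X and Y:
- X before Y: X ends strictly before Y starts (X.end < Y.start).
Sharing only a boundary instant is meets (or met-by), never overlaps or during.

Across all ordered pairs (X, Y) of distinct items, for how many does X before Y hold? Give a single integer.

23

Checking all 110 ordered pairs for relation 'before'; matching pairs in alphabetical order:
(stage45, stage51): stage45 before stage51 ✓
(stage47, stage45): stage47 before stage45 ✓
(stage47, stage49): stage47 before stage49 ✓
(stage47, stage51): stage47 before stage51 ✓
(stage47, stage54): stage47 before stage54 ✓
(stage48, stage45): stage48 before stage45 ✓
(stage48, stage49): stage48 before stage49 ✓
(stage48, stage51): stage48 before stage51 ✓
(stage48, stage54): stage48 before stage54 ✓
(stage48, stage55): stage48 before stage55 ✓
(stage50, stage51): stage50 before stage51 ✓
(stage52, stage45): stage52 before stage45 ✓
(stage52, stage46): stage52 before stage46 ✓
(stage52, stage49): stage52 before stage49 ✓
(stage52, stage50): stage52 before stage50 ✓
(stage52, stage51): stage52 before stage51 ✓
(stage52, stage54): stage52 before stage54 ✓
(stage52, stage55): stage52 before stage55 ✓
(stage53, stage45): stage53 before stage45 ✓
(stage53, stage49): stage53 before stage49 ✓
(stage53, stage51): stage53 before stage51 ✓
(stage53, stage54): stage53 before stage54 ✓
(stage55, stage51): stage55 before stage51 ✓
Count: 23.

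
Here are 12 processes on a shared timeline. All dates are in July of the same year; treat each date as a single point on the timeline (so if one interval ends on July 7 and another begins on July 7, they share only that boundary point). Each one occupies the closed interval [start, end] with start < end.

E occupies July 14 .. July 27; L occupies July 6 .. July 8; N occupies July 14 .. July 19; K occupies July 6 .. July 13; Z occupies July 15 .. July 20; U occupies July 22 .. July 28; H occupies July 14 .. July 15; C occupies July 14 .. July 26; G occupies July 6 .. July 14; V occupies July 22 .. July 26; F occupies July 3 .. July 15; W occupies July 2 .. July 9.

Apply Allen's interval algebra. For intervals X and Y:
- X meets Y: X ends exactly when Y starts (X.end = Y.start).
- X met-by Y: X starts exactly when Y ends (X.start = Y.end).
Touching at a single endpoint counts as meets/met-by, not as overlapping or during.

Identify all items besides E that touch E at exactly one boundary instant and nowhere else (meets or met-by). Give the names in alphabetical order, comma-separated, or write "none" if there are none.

Target E = [July 14, July 27].
C [July 14, July 26] → starts → no.
F [July 3, July 15] → overlaps → no.
G [July 6, July 14] → meets → yes.
H [July 14, July 15] → starts → no.
K [July 6, July 13] → before → no.
L [July 6, July 8] → before → no.
N [July 14, July 19] → starts → no.
U [July 22, July 28] → overlapped-by → no.
V [July 22, July 26] → during → no.
W [July 2, July 9] → before → no.
Z [July 15, July 20] → during → no.
Result: G.

G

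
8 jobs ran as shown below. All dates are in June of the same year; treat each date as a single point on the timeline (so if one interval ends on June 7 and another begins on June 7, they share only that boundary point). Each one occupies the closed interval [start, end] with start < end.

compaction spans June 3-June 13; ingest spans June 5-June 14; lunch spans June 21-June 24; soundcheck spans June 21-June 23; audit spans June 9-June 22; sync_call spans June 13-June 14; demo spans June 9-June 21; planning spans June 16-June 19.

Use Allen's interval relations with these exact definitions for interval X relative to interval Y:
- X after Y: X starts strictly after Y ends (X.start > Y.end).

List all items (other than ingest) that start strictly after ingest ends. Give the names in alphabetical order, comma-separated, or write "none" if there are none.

lunch, planning, soundcheck

Target ingest = [June 5, June 14].
audit [June 9, June 22] → overlapped-by → no.
compaction [June 3, June 13] → overlaps → no.
demo [June 9, June 21] → overlapped-by → no.
lunch [June 21, June 24] → after → yes.
planning [June 16, June 19] → after → yes.
soundcheck [June 21, June 23] → after → yes.
sync_call [June 13, June 14] → finishes → no.
Result: lunch, planning, soundcheck.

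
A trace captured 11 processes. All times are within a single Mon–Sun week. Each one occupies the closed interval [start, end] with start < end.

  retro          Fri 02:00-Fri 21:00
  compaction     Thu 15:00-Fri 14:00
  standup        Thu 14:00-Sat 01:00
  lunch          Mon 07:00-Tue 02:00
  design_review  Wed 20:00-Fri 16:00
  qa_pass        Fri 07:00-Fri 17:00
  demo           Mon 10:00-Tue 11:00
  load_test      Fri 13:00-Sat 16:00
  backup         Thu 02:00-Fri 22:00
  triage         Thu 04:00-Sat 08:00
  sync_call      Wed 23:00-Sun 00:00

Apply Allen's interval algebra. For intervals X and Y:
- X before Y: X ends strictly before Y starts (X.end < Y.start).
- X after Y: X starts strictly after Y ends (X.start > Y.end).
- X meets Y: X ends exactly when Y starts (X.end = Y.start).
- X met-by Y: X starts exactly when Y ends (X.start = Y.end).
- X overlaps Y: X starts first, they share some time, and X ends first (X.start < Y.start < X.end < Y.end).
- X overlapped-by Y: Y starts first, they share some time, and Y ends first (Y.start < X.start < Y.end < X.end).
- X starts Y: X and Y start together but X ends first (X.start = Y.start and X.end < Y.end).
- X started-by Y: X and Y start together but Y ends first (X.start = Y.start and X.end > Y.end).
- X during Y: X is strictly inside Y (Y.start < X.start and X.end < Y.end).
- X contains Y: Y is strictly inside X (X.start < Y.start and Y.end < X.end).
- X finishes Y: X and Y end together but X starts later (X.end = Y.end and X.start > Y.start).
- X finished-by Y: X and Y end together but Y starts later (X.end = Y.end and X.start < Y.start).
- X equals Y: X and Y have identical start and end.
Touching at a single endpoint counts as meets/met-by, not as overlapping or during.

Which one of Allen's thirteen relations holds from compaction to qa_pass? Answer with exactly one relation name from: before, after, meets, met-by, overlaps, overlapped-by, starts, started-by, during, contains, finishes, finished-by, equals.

compaction = [Thu 15:00, Fri 14:00]; qa_pass = [Fri 07:00, Fri 17:00].
Compare endpoints: compaction.start < qa_pass.start, compaction.start < qa_pass.end, compaction.end > qa_pass.start, compaction.end < qa_pass.end.
That pattern is 'overlaps'.

overlaps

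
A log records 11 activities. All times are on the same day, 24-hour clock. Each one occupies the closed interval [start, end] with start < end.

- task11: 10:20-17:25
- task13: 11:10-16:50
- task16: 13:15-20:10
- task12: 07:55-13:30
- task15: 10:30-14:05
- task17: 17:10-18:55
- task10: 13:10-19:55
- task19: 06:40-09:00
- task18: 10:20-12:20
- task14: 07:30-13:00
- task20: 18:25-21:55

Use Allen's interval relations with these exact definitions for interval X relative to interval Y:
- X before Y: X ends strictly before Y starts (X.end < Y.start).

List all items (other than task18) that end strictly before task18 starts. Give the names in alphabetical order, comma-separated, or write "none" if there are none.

Target task18 = [10:20, 12:20].
task10 [13:10, 19:55] → after → no.
task11 [10:20, 17:25] → started-by → no.
task12 [07:55, 13:30] → contains → no.
task13 [11:10, 16:50] → overlapped-by → no.
task14 [07:30, 13:00] → contains → no.
task15 [10:30, 14:05] → overlapped-by → no.
task16 [13:15, 20:10] → after → no.
task17 [17:10, 18:55] → after → no.
task19 [06:40, 09:00] → before → yes.
task20 [18:25, 21:55] → after → no.
Result: task19.

task19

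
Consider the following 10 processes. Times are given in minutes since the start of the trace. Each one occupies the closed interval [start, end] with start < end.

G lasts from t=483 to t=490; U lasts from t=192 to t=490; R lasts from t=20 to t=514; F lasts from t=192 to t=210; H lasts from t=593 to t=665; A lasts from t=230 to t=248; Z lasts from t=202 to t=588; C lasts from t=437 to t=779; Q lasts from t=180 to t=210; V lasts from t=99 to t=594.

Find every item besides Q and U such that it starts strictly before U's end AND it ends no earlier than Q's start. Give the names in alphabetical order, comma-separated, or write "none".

Conditions: its start is strictly before U's end (X.start < t=490) AND its end is no earlier than Q's start (X.end >= t=180).
A: start t=230 < t=490? ✓; end t=248 >= t=180? ✓ → yes.
C: start t=437 < t=490? ✓; end t=779 >= t=180? ✓ → yes.
F: start t=192 < t=490? ✓; end t=210 >= t=180? ✓ → yes.
G: start t=483 < t=490? ✓; end t=490 >= t=180? ✓ → yes.
H: start t=593 < t=490? ✗; end t=665 >= t=180? ✓ → no.
R: start t=20 < t=490? ✓; end t=514 >= t=180? ✓ → yes.
V: start t=99 < t=490? ✓; end t=594 >= t=180? ✓ → yes.
Z: start t=202 < t=490? ✓; end t=588 >= t=180? ✓ → yes.
Result: A, C, F, G, R, V, Z.

A, C, F, G, R, V, Z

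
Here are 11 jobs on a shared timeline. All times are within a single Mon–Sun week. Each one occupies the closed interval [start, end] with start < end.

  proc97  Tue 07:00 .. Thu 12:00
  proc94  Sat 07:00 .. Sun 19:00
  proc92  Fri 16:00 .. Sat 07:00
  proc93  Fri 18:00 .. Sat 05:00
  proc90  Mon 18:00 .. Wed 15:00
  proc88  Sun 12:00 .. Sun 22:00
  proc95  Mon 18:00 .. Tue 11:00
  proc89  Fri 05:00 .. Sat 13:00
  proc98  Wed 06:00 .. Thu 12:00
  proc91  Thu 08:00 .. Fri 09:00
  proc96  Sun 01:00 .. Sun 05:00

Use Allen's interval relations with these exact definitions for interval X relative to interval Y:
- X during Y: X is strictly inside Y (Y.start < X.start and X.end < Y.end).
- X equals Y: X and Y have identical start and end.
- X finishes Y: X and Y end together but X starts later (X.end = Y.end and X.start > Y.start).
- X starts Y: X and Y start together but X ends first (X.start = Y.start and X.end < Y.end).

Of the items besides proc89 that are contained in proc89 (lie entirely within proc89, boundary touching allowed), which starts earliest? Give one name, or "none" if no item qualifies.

proc92

Target proc89 = [Fri 05:00, Sat 13:00].
proc88 [Sun 12:00, Sun 22:00] → after → excluded.
proc90 [Mon 18:00, Wed 15:00] → before → excluded.
proc91 [Thu 08:00, Fri 09:00] → overlaps → excluded.
proc92 [Fri 16:00, Sat 07:00] → during → candidate.
proc93 [Fri 18:00, Sat 05:00] → during → candidate.
proc94 [Sat 07:00, Sun 19:00] → overlapped-by → excluded.
proc95 [Mon 18:00, Tue 11:00] → before → excluded.
proc96 [Sun 01:00, Sun 05:00] → after → excluded.
proc97 [Tue 07:00, Thu 12:00] → before → excluded.
proc98 [Wed 06:00, Thu 12:00] → before → excluded.
Among candidates, earliest start is Fri 16:00 → proc92.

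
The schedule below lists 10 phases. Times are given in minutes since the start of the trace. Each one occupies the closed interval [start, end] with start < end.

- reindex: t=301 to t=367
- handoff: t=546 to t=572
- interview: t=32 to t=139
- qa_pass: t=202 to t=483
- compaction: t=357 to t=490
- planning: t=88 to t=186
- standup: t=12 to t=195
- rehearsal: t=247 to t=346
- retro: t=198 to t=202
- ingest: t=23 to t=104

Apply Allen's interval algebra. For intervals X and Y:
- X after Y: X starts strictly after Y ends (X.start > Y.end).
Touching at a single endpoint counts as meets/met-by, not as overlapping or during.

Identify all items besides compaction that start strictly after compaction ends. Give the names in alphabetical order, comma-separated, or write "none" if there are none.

handoff

Target compaction = [t=357, t=490].
handoff [t=546, t=572] → after → yes.
ingest [t=23, t=104] → before → no.
interview [t=32, t=139] → before → no.
planning [t=88, t=186] → before → no.
qa_pass [t=202, t=483] → overlaps → no.
rehearsal [t=247, t=346] → before → no.
reindex [t=301, t=367] → overlaps → no.
retro [t=198, t=202] → before → no.
standup [t=12, t=195] → before → no.
Result: handoff.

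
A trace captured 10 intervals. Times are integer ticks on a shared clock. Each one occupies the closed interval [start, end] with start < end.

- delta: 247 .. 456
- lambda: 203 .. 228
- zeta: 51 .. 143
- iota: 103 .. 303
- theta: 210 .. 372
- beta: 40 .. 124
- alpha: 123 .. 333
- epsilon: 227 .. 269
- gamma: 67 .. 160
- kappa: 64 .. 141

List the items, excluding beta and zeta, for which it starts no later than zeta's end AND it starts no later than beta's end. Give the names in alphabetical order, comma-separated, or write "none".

alpha, gamma, iota, kappa

Conditions: its start is no later than zeta's end (X.start <= 143) AND its start is no later than beta's end (X.start <= 124).
alpha: start 123 <= 143? ✓; start 123 <= 124? ✓ → yes.
delta: start 247 <= 143? ✗; start 247 <= 124? ✗ → no.
epsilon: start 227 <= 143? ✗; start 227 <= 124? ✗ → no.
gamma: start 67 <= 143? ✓; start 67 <= 124? ✓ → yes.
iota: start 103 <= 143? ✓; start 103 <= 124? ✓ → yes.
kappa: start 64 <= 143? ✓; start 64 <= 124? ✓ → yes.
lambda: start 203 <= 143? ✗; start 203 <= 124? ✗ → no.
theta: start 210 <= 143? ✗; start 210 <= 124? ✗ → no.
Result: alpha, gamma, iota, kappa.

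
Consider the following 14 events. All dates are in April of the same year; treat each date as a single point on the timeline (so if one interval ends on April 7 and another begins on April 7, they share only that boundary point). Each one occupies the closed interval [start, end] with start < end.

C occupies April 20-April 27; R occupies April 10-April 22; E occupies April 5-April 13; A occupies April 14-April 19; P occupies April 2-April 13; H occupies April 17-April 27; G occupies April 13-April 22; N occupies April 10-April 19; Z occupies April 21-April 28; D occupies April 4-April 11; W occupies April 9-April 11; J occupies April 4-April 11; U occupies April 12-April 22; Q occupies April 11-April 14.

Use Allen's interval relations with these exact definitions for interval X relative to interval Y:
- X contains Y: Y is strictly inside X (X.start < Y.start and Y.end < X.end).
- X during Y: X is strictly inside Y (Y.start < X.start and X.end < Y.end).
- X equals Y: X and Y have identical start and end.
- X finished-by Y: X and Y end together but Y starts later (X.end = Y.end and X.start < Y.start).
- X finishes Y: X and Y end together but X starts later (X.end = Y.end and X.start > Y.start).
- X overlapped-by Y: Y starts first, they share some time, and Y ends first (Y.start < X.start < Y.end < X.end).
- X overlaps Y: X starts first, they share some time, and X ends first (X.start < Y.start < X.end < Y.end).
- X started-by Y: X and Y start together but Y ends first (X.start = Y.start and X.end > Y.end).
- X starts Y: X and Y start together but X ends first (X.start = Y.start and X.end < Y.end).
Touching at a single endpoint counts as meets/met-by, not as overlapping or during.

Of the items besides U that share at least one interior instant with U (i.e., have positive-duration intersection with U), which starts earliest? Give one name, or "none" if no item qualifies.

Target U = [April 12, April 22].
A [April 14, April 19] → during → candidate.
C [April 20, April 27] → overlapped-by → candidate.
D [April 4, April 11] → before → excluded.
E [April 5, April 13] → overlaps → candidate.
G [April 13, April 22] → finishes → candidate.
H [April 17, April 27] → overlapped-by → candidate.
J [April 4, April 11] → before → excluded.
N [April 10, April 19] → overlaps → candidate.
P [April 2, April 13] → overlaps → candidate.
Q [April 11, April 14] → overlaps → candidate.
R [April 10, April 22] → finished-by → candidate.
W [April 9, April 11] → before → excluded.
Z [April 21, April 28] → overlapped-by → candidate.
Among candidates, earliest start is April 2 → P.

P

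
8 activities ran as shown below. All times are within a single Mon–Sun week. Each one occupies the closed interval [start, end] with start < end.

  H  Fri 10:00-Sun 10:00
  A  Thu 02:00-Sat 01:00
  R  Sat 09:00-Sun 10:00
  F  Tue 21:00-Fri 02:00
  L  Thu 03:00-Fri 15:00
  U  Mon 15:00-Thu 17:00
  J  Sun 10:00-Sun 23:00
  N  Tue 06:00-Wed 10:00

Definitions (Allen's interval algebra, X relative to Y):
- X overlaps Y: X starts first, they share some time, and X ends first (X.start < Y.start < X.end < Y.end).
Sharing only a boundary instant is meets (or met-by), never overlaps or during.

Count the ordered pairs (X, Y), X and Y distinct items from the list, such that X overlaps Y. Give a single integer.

8

Checking all 56 ordered pairs for relation 'overlaps'; matching pairs in alphabetical order:
(A, H): A overlaps H ✓
(F, A): F overlaps A ✓
(F, L): F overlaps L ✓
(L, H): L overlaps H ✓
(N, F): N overlaps F ✓
(U, A): U overlaps A ✓
(U, F): U overlaps F ✓
(U, L): U overlaps L ✓
Count: 8.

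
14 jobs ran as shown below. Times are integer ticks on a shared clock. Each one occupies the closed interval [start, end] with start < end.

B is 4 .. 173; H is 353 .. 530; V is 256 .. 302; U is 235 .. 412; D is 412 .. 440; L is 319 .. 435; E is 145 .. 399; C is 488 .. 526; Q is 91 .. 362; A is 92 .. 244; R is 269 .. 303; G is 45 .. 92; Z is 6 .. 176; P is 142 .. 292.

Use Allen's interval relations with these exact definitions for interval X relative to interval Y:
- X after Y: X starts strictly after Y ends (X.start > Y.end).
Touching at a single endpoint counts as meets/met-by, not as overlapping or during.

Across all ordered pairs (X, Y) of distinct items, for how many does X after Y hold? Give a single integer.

Checking all 182 ordered pairs for relation 'after'; matching pairs in alphabetical order:
(C, A): C after A ✓
(C, B): C after B ✓
(C, D): C after D ✓
(C, E): C after E ✓
(C, G): C after G ✓
(C, L): C after L ✓
(C, P): C after P ✓
(C, Q): C after Q ✓
(C, R): C after R ✓
(C, U): C after U ✓
(C, V): C after V ✓
(C, Z): C after Z ✓
(D, A): D after A ✓
(D, B): D after B ✓
(D, E): D after E ✓
(D, G): D after G ✓
(D, P): D after P ✓
(D, Q): D after Q ✓
(D, R): D after R ✓
(D, V): D after V ✓
(D, Z): D after Z ✓
(E, G): E after G ✓
(H, A): H after A ✓
(H, B): H after B ✓
... plus 24 further pairs not listed.
Count: 48.

48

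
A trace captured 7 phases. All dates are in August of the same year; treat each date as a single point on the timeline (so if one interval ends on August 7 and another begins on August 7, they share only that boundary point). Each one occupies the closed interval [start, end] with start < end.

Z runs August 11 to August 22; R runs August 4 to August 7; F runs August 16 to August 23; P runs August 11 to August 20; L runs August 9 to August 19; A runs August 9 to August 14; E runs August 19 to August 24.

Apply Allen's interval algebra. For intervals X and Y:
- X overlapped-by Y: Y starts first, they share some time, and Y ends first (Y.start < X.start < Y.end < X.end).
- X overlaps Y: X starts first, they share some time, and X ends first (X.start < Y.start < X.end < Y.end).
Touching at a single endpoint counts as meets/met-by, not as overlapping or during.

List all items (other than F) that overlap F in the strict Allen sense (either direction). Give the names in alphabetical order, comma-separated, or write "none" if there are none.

Target F = [August 16, August 23].
A [August 9, August 14] → before → no.
E [August 19, August 24] → overlapped-by → yes.
L [August 9, August 19] → overlaps → yes.
P [August 11, August 20] → overlaps → yes.
R [August 4, August 7] → before → no.
Z [August 11, August 22] → overlaps → yes.
Result: E, L, P, Z.

E, L, P, Z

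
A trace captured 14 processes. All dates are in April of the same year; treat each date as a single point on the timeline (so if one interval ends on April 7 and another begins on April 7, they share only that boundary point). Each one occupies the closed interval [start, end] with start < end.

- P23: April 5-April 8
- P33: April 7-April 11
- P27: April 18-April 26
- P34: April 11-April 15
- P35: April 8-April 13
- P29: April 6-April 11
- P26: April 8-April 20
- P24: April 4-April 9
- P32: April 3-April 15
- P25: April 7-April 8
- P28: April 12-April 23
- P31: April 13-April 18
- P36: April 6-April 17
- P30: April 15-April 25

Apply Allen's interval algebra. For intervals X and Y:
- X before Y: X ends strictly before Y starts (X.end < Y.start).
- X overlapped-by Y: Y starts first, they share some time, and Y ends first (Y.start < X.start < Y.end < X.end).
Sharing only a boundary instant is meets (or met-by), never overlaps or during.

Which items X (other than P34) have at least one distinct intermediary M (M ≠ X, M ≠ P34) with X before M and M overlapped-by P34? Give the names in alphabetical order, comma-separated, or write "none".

P23, P24, P25, P29, P33

Target P34 = [April 11, April 15].
Intermediaries M with M overlapped-by P34: P28, P31.
Via P28 — items with X before P28: P23, P24, P25, P29, P33.
Via P31 — items with X before P31: P23, P24, P25, P29, P33.
Union: P23, P24, P25, P29, P33.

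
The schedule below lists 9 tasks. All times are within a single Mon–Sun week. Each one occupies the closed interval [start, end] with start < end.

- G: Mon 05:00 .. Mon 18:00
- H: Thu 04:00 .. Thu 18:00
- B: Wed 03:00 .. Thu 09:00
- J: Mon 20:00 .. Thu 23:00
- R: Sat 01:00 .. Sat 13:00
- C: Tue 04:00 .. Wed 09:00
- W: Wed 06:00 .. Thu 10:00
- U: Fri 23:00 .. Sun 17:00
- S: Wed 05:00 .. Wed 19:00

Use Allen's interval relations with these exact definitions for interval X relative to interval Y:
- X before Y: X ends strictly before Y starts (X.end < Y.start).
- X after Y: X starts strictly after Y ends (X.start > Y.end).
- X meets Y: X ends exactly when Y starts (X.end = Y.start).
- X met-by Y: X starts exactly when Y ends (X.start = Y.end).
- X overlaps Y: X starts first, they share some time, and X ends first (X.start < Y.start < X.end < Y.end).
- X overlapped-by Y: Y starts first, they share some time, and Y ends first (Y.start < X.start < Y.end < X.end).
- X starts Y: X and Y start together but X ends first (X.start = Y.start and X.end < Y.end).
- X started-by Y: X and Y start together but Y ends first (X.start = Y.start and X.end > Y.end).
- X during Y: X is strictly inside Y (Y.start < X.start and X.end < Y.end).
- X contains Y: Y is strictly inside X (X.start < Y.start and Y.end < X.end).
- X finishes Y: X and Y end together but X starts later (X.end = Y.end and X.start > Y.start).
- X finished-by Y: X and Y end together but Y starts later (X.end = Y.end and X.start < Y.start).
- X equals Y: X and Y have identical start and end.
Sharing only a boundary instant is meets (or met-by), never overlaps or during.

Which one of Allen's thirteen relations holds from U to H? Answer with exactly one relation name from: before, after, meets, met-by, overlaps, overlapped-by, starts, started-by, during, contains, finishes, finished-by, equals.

U = [Fri 23:00, Sun 17:00]; H = [Thu 04:00, Thu 18:00].
Compare endpoints: U.start > H.start, U.start > H.end, U.end > H.start, U.end > H.end.
That pattern is 'after'.

after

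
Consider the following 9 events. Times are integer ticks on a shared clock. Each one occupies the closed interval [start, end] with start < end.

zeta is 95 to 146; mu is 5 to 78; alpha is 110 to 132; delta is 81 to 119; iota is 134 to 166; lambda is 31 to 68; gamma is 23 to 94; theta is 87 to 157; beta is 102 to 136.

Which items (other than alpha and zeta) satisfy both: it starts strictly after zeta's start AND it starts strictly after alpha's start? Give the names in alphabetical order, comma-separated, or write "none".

Conditions: its start is strictly after zeta's start (X.start > 95) AND its start is strictly after alpha's start (X.start > 110).
beta: start 102 > 95? ✓; start 102 > 110? ✗ → no.
delta: start 81 > 95? ✗; start 81 > 110? ✗ → no.
gamma: start 23 > 95? ✗; start 23 > 110? ✗ → no.
iota: start 134 > 95? ✓; start 134 > 110? ✓ → yes.
lambda: start 31 > 95? ✗; start 31 > 110? ✗ → no.
mu: start 5 > 95? ✗; start 5 > 110? ✗ → no.
theta: start 87 > 95? ✗; start 87 > 110? ✗ → no.
Result: iota.

iota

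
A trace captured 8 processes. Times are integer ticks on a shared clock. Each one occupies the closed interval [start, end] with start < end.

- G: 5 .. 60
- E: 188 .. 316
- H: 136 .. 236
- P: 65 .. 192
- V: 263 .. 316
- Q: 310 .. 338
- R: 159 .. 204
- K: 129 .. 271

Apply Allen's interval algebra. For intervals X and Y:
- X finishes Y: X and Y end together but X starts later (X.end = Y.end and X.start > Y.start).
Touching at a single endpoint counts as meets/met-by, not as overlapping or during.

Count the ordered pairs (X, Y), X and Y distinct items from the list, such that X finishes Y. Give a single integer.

Checking all 56 ordered pairs for relation 'finishes'; matching pairs in alphabetical order:
(V, E): V finishes E ✓
Count: 1.

1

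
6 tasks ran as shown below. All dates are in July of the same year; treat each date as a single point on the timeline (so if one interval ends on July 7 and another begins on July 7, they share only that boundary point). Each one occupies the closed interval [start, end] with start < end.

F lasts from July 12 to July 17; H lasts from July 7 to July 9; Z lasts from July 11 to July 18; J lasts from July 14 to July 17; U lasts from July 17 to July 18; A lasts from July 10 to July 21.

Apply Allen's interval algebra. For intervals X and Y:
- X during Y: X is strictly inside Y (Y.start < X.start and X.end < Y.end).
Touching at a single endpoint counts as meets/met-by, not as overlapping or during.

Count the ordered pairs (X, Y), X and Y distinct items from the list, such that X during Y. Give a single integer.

Checking all 30 ordered pairs for relation 'during'; matching pairs in alphabetical order:
(F, A): F during A ✓
(F, Z): F during Z ✓
(J, A): J during A ✓
(J, Z): J during Z ✓
(U, A): U during A ✓
(Z, A): Z during A ✓
Count: 6.

6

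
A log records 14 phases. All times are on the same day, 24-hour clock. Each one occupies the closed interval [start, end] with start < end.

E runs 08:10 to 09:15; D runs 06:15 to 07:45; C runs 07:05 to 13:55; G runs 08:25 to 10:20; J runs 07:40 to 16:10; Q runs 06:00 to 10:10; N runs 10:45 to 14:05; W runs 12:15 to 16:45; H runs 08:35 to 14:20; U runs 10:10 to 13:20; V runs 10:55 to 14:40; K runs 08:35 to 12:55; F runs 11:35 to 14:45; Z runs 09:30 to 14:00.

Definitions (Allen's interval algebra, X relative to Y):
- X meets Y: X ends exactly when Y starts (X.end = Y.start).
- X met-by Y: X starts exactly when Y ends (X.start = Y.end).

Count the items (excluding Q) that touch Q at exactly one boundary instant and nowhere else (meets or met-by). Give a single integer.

Target Q = [06:00, 10:10].
C [07:05, 13:55] → overlapped-by → no.
D [06:15, 07:45] → during → no.
E [08:10, 09:15] → during → no.
F [11:35, 14:45] → after → no.
G [08:25, 10:20] → overlapped-by → no.
H [08:35, 14:20] → overlapped-by → no.
J [07:40, 16:10] → overlapped-by → no.
K [08:35, 12:55] → overlapped-by → no.
N [10:45, 14:05] → after → no.
U [10:10, 13:20] → met-by → counts.
V [10:55, 14:40] → after → no.
W [12:15, 16:45] → after → no.
Z [09:30, 14:00] → overlapped-by → no.
Total: 1.

1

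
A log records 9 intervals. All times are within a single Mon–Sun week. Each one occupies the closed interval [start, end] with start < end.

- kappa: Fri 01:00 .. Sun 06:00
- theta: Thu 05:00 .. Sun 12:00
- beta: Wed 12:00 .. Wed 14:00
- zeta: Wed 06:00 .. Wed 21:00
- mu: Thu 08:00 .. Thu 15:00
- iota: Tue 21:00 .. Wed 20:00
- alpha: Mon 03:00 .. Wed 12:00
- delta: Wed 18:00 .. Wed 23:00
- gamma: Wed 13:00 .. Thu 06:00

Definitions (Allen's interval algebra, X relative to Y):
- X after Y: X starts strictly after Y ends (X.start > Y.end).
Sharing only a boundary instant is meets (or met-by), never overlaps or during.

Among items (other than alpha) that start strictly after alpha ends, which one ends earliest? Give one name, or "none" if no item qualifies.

Target alpha = [Mon 03:00, Wed 12:00].
beta [Wed 12:00, Wed 14:00] → met-by → excluded.
delta [Wed 18:00, Wed 23:00] → after → candidate.
gamma [Wed 13:00, Thu 06:00] → after → candidate.
iota [Tue 21:00, Wed 20:00] → overlapped-by → excluded.
kappa [Fri 01:00, Sun 06:00] → after → candidate.
mu [Thu 08:00, Thu 15:00] → after → candidate.
theta [Thu 05:00, Sun 12:00] → after → candidate.
zeta [Wed 06:00, Wed 21:00] → overlapped-by → excluded.
Among candidates, earliest end is Wed 23:00 → delta.

delta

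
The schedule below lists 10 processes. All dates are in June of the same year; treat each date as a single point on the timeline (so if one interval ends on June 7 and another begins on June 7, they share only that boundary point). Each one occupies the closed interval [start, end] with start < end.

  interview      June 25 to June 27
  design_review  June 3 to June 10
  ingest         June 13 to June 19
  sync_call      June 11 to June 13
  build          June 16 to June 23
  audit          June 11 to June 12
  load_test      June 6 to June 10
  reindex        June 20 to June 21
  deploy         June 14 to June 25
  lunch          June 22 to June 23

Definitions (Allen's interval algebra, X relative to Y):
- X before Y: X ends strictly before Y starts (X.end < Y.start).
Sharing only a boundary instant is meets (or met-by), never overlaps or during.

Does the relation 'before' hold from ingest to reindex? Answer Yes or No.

Yes

ingest = [June 13, June 19], reindex = [June 20, June 21].
Actual relation of ingest to reindex: before.
Asked whether 'before' holds → Yes.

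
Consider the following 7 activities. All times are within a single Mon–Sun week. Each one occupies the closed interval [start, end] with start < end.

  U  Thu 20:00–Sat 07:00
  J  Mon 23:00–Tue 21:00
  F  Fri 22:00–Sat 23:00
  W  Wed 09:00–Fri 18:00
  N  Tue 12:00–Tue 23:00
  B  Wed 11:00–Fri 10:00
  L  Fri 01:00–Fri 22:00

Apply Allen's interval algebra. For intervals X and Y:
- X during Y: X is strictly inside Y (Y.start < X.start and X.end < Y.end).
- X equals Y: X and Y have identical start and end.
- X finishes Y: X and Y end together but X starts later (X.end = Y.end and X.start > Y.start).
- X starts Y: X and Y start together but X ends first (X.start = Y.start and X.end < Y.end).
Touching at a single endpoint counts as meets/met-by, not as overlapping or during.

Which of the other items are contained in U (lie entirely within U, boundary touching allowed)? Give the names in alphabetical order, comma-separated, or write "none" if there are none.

L

Target U = [Thu 20:00, Sat 07:00].
B [Wed 11:00, Fri 10:00] → overlaps → no.
F [Fri 22:00, Sat 23:00] → overlapped-by → no.
J [Mon 23:00, Tue 21:00] → before → no.
L [Fri 01:00, Fri 22:00] → during → yes.
N [Tue 12:00, Tue 23:00] → before → no.
W [Wed 09:00, Fri 18:00] → overlaps → no.
Result: L.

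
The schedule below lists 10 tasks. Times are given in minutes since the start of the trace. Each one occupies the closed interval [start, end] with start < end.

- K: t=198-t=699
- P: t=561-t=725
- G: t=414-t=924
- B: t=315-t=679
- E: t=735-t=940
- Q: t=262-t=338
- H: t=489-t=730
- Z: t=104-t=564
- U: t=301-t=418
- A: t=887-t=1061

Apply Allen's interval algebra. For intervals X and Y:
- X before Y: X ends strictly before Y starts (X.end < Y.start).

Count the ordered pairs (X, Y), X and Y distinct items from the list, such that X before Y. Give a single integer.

Checking all 90 ordered pairs for relation 'before'; matching pairs in alphabetical order:
(B, A): B before A ✓
(B, E): B before E ✓
(H, A): H before A ✓
(H, E): H before E ✓
(K, A): K before A ✓
(K, E): K before E ✓
(P, A): P before A ✓
(P, E): P before E ✓
(Q, A): Q before A ✓
(Q, E): Q before E ✓
(Q, G): Q before G ✓
(Q, H): Q before H ✓
(Q, P): Q before P ✓
(U, A): U before A ✓
(U, E): U before E ✓
(U, H): U before H ✓
(U, P): U before P ✓
(Z, A): Z before A ✓
(Z, E): Z before E ✓
Count: 19.

19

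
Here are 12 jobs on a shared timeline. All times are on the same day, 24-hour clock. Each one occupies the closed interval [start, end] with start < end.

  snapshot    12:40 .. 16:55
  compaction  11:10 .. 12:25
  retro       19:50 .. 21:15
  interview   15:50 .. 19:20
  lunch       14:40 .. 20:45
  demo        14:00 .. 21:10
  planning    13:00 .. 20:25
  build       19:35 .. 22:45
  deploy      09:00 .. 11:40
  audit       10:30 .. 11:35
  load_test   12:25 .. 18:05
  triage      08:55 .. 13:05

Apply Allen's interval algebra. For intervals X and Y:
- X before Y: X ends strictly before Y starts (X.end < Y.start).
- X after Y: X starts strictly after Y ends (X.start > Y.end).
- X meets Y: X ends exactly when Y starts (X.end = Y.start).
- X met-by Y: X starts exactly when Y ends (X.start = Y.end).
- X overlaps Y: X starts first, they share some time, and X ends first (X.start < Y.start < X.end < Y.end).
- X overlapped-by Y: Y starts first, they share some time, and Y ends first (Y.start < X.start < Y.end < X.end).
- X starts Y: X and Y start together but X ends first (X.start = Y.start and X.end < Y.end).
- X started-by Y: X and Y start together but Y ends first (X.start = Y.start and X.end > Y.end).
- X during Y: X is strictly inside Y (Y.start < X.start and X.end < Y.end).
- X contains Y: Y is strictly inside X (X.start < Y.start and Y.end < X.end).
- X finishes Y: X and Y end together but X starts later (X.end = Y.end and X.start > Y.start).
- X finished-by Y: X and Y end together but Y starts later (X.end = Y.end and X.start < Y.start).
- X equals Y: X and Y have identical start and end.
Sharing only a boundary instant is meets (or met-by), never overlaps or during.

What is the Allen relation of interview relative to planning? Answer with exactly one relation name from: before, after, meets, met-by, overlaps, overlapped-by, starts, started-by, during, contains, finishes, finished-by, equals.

interview = [15:50, 19:20]; planning = [13:00, 20:25].
Compare endpoints: interview.start > planning.start, interview.start < planning.end, interview.end > planning.start, interview.end < planning.end.
That pattern is 'during'.

during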